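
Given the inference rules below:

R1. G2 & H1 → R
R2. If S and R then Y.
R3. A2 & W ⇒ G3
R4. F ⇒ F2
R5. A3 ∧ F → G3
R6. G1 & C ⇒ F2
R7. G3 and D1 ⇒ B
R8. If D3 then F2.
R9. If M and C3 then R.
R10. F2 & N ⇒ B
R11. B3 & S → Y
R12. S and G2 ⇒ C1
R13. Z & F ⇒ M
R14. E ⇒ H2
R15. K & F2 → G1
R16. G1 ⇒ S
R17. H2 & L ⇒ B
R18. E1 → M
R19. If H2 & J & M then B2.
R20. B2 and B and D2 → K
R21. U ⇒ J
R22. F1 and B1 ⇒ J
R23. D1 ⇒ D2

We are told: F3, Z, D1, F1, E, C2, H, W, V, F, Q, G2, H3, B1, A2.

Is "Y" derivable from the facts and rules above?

No

Forward chaining from the given facts derives: G3, F2, B, M, H2, J, D2, B2, K, G1, S, C1.
Rules concluding Y: R2 needs R; R11 needs B3 — none of these are established.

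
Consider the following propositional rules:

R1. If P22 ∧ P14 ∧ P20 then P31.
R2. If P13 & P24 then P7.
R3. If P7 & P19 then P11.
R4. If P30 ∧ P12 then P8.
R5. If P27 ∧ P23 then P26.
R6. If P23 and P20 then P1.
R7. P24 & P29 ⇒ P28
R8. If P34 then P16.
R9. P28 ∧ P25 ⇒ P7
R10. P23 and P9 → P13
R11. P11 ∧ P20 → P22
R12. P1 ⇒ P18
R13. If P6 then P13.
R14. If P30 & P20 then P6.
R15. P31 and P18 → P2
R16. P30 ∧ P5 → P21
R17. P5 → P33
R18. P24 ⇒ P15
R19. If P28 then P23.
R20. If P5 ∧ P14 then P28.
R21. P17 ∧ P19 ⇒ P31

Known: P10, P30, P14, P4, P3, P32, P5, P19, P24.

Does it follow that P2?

No

Forward chaining from the given facts derives: P21, P33, P15, P28, P23.
The only rule concluding P2 is R15, which needs P31; that is never established.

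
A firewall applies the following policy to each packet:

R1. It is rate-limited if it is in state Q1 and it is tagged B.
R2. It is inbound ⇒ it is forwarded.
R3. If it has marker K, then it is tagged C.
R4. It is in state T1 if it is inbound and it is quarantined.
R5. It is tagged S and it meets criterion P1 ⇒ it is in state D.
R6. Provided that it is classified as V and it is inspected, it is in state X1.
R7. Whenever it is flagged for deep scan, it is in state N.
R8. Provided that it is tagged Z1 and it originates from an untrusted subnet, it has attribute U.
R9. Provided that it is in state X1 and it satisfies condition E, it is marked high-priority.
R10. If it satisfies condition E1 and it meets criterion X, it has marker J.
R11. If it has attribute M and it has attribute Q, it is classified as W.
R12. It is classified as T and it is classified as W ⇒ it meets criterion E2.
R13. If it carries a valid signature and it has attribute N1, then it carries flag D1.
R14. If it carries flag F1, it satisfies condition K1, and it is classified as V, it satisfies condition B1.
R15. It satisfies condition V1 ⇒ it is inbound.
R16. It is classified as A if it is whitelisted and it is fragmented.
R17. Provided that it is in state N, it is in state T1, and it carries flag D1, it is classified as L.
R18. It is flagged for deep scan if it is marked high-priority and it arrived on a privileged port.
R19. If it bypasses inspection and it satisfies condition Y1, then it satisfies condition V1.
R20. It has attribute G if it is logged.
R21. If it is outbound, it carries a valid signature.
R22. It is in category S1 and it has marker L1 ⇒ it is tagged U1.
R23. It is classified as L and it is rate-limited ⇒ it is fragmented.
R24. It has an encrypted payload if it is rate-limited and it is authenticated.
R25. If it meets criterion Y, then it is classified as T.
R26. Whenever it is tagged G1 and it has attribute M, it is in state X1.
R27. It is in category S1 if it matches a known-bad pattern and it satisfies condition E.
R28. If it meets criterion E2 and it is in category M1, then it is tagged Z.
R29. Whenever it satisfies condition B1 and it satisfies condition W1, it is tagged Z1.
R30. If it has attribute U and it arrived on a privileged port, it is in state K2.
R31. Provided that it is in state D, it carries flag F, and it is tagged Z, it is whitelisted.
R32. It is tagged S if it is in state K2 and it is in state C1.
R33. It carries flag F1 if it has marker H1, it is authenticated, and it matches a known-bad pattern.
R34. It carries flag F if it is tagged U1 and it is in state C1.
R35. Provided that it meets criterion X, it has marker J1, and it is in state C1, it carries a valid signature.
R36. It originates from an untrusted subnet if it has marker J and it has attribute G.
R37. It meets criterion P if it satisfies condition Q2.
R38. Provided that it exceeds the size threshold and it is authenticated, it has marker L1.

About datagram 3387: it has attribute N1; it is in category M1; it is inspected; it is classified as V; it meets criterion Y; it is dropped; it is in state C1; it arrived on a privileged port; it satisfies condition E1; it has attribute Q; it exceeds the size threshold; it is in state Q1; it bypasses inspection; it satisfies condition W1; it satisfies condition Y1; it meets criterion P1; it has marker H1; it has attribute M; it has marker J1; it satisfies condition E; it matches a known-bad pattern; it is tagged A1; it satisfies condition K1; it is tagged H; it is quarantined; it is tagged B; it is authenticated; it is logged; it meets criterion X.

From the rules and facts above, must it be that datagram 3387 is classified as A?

Yes

By R1 (it is in state Q1, it is tagged B): it is rate-limited.
By R6 (it is classified as V, it is inspected): it is in state X1.
By R9 (it is in state X1, it satisfies condition E): it is marked high-priority.
By R10 (it satisfies condition E1, it meets criterion X): it has marker J.
By R11 (it has attribute M, it has attribute Q): it is classified as W.
By R18 (it is marked high-priority, it arrived on a privileged port): it is flagged for deep scan.
By R19 (it bypasses inspection, it satisfies condition Y1): it satisfies condition V1.
By R20 (it is logged): it has attribute G.
By R25 (it meets criterion Y): it is classified as T.
By R27 (it matches a known-bad pattern, it satisfies condition E): it is in category S1.
By R33 (it has marker H1, it is authenticated, it matches a known-bad pattern): it carries flag F1.
By R35 (it meets criterion X, it has marker J1, it is in state C1): it carries a valid signature.
By R36 (it has marker J, it has attribute G): it originates from an untrusted subnet.
By R38 (it exceeds the size threshold, it is authenticated): it has marker L1.
By R7 (it is flagged for deep scan): it is in state N.
By R12 (it is classified as T, it is classified as W): it meets criterion E2.
By R13 (it carries a valid signature, it has attribute N1): it carries flag D1.
By R14 (it carries flag F1, it satisfies condition K1, it is classified as V): it satisfies condition B1.
By R15 (it satisfies condition V1): it is inbound.
By R22 (it is in category S1, it has marker L1): it is tagged U1.
By R28 (it meets criterion E2, it is in category M1): it is tagged Z.
By R29 (it satisfies condition B1, it satisfies condition W1): it is tagged Z1.
By R34 (it is tagged U1, it is in state C1): it carries flag F.
By R4 (it is inbound, it is quarantined): it is in state T1.
By R8 (it is tagged Z1, it originates from an untrusted subnet): it has attribute U.
By R17 (it is in state N, it is in state T1, it carries flag D1): it is classified as L.
By R23 (it is classified as L, it is rate-limited): it is fragmented.
By R30 (it has attribute U, it arrived on a privileged port): it is in state K2.
By R32 (it is in state K2, it is in state C1): it is tagged S.
By R5 (it is tagged S, it meets criterion P1): it is in state D.
By R31 (it is in state D, it carries flag F, it is tagged Z): it is whitelisted.
By R16 (it is whitelisted, it is fragmented): it is classified as A.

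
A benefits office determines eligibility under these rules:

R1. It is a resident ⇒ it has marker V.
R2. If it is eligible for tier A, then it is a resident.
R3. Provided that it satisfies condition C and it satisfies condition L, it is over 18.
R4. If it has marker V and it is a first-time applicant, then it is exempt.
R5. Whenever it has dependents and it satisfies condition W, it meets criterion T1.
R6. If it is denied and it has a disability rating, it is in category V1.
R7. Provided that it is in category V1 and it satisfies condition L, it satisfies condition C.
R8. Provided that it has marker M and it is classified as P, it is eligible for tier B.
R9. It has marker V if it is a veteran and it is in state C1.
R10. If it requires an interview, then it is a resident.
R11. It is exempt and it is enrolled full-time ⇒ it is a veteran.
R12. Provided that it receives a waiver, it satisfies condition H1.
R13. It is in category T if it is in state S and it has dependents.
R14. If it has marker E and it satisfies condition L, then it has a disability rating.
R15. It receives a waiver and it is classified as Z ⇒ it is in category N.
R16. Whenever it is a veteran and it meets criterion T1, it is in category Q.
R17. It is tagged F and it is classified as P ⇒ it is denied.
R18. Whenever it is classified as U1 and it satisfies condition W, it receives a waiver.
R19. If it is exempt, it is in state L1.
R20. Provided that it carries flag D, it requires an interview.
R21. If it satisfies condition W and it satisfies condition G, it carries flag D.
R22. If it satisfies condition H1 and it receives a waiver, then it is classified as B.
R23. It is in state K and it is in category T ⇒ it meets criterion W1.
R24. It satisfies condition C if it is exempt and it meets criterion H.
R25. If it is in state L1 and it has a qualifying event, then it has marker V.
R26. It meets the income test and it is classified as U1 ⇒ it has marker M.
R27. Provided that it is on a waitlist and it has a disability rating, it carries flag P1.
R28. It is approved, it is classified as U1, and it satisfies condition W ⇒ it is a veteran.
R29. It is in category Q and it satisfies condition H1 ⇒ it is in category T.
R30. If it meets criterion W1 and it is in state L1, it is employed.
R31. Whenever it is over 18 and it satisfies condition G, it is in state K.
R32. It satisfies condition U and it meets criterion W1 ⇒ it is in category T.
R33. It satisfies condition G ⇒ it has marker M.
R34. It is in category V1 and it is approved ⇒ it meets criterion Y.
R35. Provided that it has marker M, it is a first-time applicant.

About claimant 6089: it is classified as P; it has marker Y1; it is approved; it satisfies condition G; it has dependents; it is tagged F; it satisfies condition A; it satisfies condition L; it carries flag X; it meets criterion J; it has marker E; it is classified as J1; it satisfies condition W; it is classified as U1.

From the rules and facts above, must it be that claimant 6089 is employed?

Yes

By R5 (it has dependents, it satisfies condition W): it meets criterion T1.
By R14 (it has marker E, it satisfies condition L): it has a disability rating.
By R17 (it is tagged F, it is classified as P): it is denied.
By R18 (it is classified as U1, it satisfies condition W): it receives a waiver.
By R21 (it satisfies condition W, it satisfies condition G): it carries flag D.
By R28 (it is approved, it is classified as U1, it satisfies condition W): it is a veteran.
By R33 (it satisfies condition G): it has marker M.
By R35 (it has marker M): it is a first-time applicant.
By R6 (it is denied, it has a disability rating): it is in category V1.
By R7 (it is in category V1, it satisfies condition L): it satisfies condition C.
By R12 (it receives a waiver): it satisfies condition H1.
By R16 (it is a veteran, it meets criterion T1): it is in category Q.
By R20 (it carries flag D): it requires an interview.
By R29 (it is in category Q, it satisfies condition H1): it is in category T.
By R3 (it satisfies condition C, it satisfies condition L): it is over 18.
By R10 (it requires an interview): it is a resident.
By R31 (it is over 18, it satisfies condition G): it is in state K.
By R1 (it is a resident): it has marker V.
By R4 (it has marker V, it is a first-time applicant): it is exempt.
By R19 (it is exempt): it is in state L1.
By R23 (it is in state K, it is in category T): it meets criterion W1.
By R30 (it meets criterion W1, it is in state L1): it is employed.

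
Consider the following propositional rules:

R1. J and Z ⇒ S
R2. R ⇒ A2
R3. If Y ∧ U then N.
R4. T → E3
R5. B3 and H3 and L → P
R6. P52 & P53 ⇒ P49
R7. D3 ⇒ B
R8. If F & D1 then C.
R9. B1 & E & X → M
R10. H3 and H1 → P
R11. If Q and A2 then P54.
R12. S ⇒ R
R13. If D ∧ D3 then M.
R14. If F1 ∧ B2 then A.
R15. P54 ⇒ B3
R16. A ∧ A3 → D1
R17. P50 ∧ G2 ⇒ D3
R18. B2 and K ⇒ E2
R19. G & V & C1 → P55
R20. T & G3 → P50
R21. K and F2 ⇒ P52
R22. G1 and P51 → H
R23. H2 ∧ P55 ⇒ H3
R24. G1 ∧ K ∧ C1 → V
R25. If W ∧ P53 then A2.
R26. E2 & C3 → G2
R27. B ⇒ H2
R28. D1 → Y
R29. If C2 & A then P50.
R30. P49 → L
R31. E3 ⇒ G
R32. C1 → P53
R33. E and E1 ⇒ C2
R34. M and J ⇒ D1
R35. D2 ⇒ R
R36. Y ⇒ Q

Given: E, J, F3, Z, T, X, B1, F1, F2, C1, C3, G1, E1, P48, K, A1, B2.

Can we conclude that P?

Yes

S  (by R1: J, Z)
E3  (by R4: T)
M  (by R9: B1, E, X)
R  (by R12: S)
A  (by R14: F1, B2)
E2  (by R18: B2, K)
P52  (by R21: K, F2)
V  (by R24: G1, K, C1)
G2  (by R26: E2, C3)
G  (by R31: E3)
P53  (by R32: C1)
C2  (by R33: E, E1)
D1  (by R34: M, J)
A2  (by R2: R)
P49  (by R6: P52, P53)
P55  (by R19: G, V, C1)
Y  (by R28: D1)
P50  (by R29: C2, A)
L  (by R30: P49)
Q  (by R36: Y)
P54  (by R11: Q, A2)
B3  (by R15: P54)
D3  (by R17: P50, G2)
B  (by R7: D3)
H2  (by R27: B)
H3  (by R23: H2, P55)
P  (by R5: B3, H3, L)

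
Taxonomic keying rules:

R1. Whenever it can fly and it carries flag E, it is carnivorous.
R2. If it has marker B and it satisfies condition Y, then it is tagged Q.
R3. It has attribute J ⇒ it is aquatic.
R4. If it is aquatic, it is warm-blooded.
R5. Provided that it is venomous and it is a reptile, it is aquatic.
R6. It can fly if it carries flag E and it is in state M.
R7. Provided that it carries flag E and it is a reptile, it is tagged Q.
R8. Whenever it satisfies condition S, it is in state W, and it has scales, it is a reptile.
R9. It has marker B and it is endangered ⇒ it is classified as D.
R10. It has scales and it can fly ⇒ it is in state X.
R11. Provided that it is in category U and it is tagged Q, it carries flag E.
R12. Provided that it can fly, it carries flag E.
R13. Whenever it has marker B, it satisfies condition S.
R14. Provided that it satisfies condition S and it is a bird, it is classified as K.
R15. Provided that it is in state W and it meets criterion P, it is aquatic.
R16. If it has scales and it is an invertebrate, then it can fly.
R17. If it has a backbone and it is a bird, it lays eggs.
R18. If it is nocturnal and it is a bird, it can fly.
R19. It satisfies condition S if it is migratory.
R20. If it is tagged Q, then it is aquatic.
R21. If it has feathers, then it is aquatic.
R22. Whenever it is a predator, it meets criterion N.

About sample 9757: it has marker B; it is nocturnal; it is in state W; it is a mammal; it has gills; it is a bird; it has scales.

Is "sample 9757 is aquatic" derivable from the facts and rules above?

By R13 (it has marker B): it satisfies condition S.
By R18 (it is nocturnal, it is a bird): it can fly.
By R8 (it satisfies condition S, it is in state W, it has scales): it is a reptile.
By R12 (it can fly): it carries flag E.
By R7 (it carries flag E, it is a reptile): it is tagged Q.
By R20 (it is tagged Q): it is aquatic.

Yes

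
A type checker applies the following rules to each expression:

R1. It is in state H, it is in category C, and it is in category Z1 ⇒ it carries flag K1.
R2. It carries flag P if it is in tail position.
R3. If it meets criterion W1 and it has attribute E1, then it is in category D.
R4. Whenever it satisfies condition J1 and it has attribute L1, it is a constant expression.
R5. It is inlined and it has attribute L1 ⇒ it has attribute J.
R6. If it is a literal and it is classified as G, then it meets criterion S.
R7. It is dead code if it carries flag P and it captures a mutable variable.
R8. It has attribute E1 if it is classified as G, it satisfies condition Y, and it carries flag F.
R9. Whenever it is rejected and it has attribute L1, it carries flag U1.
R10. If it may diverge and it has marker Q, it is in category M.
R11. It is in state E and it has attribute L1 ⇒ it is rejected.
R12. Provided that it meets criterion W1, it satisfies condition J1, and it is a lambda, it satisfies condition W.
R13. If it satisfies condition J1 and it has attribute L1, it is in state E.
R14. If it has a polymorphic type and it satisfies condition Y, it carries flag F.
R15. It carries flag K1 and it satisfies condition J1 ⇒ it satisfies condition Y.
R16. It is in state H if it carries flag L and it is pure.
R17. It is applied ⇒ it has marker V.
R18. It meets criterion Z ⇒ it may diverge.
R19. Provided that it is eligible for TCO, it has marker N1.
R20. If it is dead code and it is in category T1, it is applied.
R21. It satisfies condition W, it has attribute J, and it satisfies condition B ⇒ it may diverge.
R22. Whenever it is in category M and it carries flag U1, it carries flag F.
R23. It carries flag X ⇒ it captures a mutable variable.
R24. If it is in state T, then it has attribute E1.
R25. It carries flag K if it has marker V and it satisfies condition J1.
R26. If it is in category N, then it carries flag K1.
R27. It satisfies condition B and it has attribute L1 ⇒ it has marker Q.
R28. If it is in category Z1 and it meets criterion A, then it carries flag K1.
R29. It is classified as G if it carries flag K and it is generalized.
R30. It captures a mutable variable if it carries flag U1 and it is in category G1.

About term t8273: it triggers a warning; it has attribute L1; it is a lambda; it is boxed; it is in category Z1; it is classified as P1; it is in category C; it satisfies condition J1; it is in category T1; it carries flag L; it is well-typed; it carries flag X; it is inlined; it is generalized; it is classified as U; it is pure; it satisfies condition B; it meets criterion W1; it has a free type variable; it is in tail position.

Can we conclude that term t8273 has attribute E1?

Yes

By R2 (it is in tail position): it carries flag P.
By R5 (it is inlined, it has attribute L1): it has attribute J.
By R12 (it meets criterion W1, it satisfies condition J1, it is a lambda): it satisfies condition W.
By R13 (it satisfies condition J1, it has attribute L1): it is in state E.
By R16 (it carries flag L, it is pure): it is in state H.
By R21 (it satisfies condition W, it has attribute J, it satisfies condition B): it may diverge.
By R23 (it carries flag X): it captures a mutable variable.
By R27 (it satisfies condition B, it has attribute L1): it has marker Q.
By R1 (it is in state H, it is in category C, it is in category Z1): it carries flag K1.
By R7 (it carries flag P, it captures a mutable variable): it is dead code.
By R10 (it may diverge, it has marker Q): it is in category M.
By R11 (it is in state E, it has attribute L1): it is rejected.
By R15 (it carries flag K1, it satisfies condition J1): it satisfies condition Y.
By R20 (it is dead code, it is in category T1): it is applied.
By R9 (it is rejected, it has attribute L1): it carries flag U1.
By R17 (it is applied): it has marker V.
By R22 (it is in category M, it carries flag U1): it carries flag F.
By R25 (it has marker V, it satisfies condition J1): it carries flag K.
By R29 (it carries flag K, it is generalized): it is classified as G.
By R8 (it is classified as G, it satisfies condition Y, it carries flag F): it has attribute E1.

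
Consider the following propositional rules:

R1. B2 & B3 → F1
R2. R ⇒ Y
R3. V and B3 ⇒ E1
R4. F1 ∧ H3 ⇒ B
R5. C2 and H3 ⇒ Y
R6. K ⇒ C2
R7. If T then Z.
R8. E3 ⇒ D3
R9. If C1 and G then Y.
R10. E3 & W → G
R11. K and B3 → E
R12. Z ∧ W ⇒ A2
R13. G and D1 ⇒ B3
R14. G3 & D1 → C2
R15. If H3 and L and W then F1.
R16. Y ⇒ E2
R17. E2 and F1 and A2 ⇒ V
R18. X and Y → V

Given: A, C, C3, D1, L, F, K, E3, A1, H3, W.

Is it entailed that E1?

No

Forward chaining from the given facts derives: C2, D3, G, B3, F1, B, Y, E, E2.
The only rule concluding E1 is R3, which needs V; that is never established.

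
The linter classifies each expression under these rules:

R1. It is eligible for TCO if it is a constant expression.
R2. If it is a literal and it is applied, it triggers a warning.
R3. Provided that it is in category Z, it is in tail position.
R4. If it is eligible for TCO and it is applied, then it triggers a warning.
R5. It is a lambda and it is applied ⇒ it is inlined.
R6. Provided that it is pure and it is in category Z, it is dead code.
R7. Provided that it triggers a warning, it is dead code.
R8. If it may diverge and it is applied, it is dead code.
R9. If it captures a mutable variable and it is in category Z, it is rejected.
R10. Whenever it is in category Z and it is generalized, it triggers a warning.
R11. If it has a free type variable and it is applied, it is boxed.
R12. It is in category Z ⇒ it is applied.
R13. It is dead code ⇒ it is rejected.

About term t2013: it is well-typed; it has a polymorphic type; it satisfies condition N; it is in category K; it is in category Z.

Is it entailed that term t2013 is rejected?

Forward chaining from the given facts derives: is in tail position, is applied.
Rules concluding "it is rejected": R9 needs "it captures a mutable variable"; R13 needs "it is dead code" — none of these are established.

No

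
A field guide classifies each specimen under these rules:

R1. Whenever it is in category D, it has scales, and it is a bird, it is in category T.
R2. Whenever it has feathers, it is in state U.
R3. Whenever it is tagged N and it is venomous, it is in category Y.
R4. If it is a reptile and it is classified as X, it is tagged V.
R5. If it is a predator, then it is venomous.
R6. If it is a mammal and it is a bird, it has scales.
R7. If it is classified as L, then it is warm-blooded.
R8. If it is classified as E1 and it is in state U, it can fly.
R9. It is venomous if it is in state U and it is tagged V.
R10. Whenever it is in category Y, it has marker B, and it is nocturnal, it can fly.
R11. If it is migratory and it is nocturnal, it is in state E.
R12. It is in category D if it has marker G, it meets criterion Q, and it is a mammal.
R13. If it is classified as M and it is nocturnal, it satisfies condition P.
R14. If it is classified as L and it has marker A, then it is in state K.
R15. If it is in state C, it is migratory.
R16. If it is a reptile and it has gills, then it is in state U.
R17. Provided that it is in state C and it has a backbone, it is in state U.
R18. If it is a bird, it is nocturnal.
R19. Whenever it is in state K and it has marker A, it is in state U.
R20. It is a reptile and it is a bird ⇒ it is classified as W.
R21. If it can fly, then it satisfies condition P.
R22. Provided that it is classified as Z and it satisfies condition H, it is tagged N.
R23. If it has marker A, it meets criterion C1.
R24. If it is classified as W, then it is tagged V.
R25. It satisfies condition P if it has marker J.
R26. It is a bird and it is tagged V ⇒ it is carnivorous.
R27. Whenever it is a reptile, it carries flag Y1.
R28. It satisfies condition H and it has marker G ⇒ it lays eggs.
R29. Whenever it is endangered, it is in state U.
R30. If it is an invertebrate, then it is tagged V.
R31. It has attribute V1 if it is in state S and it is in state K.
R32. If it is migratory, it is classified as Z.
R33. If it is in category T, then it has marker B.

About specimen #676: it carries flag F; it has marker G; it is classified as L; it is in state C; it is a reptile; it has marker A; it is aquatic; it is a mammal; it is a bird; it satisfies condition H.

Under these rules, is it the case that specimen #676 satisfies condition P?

No

Forward chaining from the given facts derives: has scales, is warm-blooded, is in state K, is migratory, is nocturnal, is in state U, is classified as W, meets criterion C1, is tagged V, is carnivorous, carries flag Y1, lays eggs, is classified as Z, is venomous, is in state E, is tagged N, is in category Y.
Rules concluding "it satisfies condition P": R13 needs "it is classified as M"; R21 needs "it can fly"; R25 needs "it has marker J" — none of these are established.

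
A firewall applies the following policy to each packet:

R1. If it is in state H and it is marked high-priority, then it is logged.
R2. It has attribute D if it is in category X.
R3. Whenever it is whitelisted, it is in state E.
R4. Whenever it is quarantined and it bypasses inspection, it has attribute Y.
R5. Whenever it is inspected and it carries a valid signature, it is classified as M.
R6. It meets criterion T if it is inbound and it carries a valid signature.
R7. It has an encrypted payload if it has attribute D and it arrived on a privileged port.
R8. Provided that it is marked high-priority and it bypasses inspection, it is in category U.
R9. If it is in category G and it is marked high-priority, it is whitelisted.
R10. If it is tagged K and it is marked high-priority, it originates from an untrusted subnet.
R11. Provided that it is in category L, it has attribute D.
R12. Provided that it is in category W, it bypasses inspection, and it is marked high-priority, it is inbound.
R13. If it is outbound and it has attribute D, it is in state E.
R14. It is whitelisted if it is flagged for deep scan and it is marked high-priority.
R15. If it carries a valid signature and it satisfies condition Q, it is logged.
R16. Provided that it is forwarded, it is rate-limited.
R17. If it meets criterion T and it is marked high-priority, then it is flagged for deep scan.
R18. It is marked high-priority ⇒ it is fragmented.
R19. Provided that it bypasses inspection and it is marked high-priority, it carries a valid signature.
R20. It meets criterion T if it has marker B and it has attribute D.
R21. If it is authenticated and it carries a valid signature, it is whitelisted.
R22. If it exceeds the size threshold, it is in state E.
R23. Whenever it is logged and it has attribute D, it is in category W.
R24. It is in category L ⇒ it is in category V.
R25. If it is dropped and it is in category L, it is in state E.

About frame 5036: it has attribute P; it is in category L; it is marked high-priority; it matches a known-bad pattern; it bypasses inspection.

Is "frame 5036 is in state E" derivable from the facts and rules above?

No

Forward chaining from the given facts derives: is in category U, has attribute D, is fragmented, carries a valid signature, is in category V.
Rules concluding "it is in state E": R3 needs "it is whitelisted"; R13 needs "it is outbound"; R22 needs "it exceeds the size threshold"; R25 needs "it is dropped" — none of these are established.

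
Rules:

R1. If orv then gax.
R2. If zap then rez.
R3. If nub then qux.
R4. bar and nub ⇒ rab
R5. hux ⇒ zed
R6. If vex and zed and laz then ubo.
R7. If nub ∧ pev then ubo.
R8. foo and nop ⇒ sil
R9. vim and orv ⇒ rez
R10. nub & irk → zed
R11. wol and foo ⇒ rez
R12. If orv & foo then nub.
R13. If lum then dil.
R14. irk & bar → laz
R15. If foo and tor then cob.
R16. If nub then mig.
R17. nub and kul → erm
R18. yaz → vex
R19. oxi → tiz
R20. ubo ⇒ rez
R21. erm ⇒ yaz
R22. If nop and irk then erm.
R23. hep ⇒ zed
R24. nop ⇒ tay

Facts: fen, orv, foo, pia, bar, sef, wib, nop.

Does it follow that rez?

Forward chaining from the given facts derives: gax, sil, nub, mig, tay, qux, rab.
Rules concluding rez: R2 needs zap; R9 needs vim; R11 needs wol; R20 needs ubo — none of these are established.

No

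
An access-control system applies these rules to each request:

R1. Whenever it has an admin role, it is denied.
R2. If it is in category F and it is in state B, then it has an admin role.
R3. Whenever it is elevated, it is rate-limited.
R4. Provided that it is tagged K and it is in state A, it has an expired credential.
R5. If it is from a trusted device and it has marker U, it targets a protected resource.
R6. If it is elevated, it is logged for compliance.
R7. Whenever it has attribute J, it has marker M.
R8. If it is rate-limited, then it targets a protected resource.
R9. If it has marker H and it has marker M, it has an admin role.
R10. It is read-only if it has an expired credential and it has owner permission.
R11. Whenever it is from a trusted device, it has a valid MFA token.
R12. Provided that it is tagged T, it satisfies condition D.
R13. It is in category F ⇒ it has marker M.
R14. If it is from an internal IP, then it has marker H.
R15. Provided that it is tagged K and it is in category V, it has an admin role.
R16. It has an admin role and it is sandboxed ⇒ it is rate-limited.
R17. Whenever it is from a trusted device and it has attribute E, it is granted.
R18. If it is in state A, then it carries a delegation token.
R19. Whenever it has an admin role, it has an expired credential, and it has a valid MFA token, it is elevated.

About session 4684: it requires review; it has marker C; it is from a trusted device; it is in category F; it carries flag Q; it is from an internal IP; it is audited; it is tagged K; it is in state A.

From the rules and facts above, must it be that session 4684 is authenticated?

No

Forward chaining from the given facts derives: has an expired credential, has a valid MFA token, has marker M, has marker H, carries a delegation token, has an admin role, is elevated, is denied, is rate-limited, is logged for compliance, targets a protected resource.
No rule has "it is authenticated" as its conclusion, and it is not among the given facts.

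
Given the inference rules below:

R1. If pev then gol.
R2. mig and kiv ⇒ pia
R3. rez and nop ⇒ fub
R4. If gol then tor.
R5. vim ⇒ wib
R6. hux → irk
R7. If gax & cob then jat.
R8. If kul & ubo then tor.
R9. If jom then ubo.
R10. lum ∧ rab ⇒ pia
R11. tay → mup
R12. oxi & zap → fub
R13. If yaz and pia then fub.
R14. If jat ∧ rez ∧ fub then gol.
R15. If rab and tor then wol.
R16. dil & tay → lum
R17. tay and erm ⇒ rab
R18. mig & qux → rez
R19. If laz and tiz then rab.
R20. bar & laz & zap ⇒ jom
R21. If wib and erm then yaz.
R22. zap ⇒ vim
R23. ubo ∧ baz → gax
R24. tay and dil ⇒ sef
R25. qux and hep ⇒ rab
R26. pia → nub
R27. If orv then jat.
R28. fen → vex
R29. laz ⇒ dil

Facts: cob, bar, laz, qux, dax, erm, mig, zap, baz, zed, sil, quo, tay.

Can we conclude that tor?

rab  (by R17: tay, erm)
rez  (by R18: mig, qux)
jom  (by R20: bar, laz, zap)
vim  (by R22: zap)
dil  (by R29: laz)
wib  (by R5: vim)
ubo  (by R9: jom)
lum  (by R16: dil, tay)
yaz  (by R21: wib, erm)
gax  (by R23: ubo, baz)
jat  (by R7: gax, cob)
pia  (by R10: lum, rab)
fub  (by R13: yaz, pia)
gol  (by R14: jat, rez, fub)
tor  (by R4: gol)

Yes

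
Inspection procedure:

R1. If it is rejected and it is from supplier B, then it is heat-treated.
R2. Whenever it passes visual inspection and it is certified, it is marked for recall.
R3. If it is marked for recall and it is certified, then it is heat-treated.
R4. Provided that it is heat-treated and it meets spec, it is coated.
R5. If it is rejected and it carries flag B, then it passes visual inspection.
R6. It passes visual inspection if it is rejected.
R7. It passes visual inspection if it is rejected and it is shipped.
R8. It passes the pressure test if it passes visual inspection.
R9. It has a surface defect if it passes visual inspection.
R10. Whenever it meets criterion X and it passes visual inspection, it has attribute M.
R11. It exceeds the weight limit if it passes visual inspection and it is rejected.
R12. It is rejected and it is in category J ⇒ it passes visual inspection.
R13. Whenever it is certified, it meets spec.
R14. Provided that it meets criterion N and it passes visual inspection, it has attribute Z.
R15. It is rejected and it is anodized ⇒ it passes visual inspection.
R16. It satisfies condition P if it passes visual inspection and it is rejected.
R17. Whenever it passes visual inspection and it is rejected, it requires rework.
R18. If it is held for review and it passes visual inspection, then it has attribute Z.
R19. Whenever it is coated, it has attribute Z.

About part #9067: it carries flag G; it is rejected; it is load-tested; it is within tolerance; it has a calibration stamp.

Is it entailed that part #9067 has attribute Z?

Forward chaining from the given facts derives: passes visual inspection, passes the pressure test, has a surface defect, exceeds the weight limit, satisfies condition P, requires rework.
Rules concluding "it has attribute Z": R14 needs "it meets criterion N"; R18 needs "it is held for review"; R19 needs "it is coated" — none of these are established.

No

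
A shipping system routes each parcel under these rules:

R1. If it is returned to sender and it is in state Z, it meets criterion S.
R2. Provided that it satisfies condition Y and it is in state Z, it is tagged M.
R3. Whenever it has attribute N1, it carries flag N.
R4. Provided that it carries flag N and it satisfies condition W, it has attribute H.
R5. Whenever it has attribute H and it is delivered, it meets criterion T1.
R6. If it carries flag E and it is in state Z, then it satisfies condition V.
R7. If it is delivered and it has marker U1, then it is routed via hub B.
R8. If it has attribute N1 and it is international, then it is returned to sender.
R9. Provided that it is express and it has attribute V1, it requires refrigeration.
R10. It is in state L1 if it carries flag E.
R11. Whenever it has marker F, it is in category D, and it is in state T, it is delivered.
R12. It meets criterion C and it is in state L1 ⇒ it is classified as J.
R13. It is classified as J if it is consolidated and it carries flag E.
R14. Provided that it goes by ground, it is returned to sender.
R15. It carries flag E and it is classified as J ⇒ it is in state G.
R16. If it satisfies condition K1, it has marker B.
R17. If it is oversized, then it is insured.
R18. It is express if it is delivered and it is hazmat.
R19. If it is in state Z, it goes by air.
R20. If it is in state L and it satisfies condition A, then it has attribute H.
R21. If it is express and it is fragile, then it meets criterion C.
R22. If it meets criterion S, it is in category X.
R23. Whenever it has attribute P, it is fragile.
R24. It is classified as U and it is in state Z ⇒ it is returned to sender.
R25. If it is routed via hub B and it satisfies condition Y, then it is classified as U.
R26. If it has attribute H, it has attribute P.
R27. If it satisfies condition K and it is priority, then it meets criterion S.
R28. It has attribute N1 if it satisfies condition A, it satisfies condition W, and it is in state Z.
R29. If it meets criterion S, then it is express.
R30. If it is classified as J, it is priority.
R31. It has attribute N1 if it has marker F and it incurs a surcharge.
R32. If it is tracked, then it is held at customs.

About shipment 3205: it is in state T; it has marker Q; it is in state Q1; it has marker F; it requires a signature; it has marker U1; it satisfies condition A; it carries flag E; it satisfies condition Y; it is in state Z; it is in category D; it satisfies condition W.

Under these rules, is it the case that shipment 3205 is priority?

Yes

By R10 (it carries flag E): it is in state L1.
By R11 (it has marker F, it is in category D, it is in state T): it is delivered.
By R28 (it satisfies condition A, it satisfies condition W, it is in state Z): it has attribute N1.
By R3 (it has attribute N1): it carries flag N.
By R4 (it carries flag N, it satisfies condition W): it has attribute H.
By R7 (it is delivered, it has marker U1): it is routed via hub B.
By R25 (it is routed via hub B, it satisfies condition Y): it is classified as U.
By R26 (it has attribute H): it has attribute P.
By R23 (it has attribute P): it is fragile.
By R24 (it is classified as U, it is in state Z): it is returned to sender.
By R1 (it is returned to sender, it is in state Z): it meets criterion S.
By R29 (it meets criterion S): it is express.
By R21 (it is express, it is fragile): it meets criterion C.
By R12 (it meets criterion C, it is in state L1): it is classified as J.
By R30 (it is classified as J): it is priority.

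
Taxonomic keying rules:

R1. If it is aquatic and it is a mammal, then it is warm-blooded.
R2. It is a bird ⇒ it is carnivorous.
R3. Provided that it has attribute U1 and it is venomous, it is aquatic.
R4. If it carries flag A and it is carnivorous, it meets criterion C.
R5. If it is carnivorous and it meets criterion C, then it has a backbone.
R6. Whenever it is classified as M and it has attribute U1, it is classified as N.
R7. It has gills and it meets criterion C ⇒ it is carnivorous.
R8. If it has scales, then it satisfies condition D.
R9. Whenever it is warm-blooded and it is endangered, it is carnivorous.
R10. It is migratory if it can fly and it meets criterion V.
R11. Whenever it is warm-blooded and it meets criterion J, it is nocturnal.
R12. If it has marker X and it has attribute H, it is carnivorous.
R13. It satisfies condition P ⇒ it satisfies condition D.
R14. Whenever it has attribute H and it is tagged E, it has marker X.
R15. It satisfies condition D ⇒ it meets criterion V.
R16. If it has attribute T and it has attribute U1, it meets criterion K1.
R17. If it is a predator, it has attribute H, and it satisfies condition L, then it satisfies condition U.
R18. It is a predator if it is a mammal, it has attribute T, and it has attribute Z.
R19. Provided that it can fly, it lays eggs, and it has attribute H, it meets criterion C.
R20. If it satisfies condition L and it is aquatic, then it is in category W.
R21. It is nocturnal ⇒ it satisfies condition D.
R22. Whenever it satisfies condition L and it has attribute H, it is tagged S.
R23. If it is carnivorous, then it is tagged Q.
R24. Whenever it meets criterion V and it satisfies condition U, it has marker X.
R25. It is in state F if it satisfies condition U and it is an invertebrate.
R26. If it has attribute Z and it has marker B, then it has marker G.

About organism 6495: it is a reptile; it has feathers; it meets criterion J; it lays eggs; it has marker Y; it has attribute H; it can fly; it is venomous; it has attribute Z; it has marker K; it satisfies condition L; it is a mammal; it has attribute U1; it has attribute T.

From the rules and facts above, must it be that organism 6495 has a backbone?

Yes

By R3 (it has attribute U1, it is venomous): it is aquatic.
By R18 (it is a mammal, it has attribute T, it has attribute Z): it is a predator.
By R19 (it can fly, it lays eggs, it has attribute H): it meets criterion C.
By R1 (it is aquatic, it is a mammal): it is warm-blooded.
By R11 (it is warm-blooded, it meets criterion J): it is nocturnal.
By R17 (it is a predator, it has attribute H, it satisfies condition L): it satisfies condition U.
By R21 (it is nocturnal): it satisfies condition D.
By R15 (it satisfies condition D): it meets criterion V.
By R24 (it meets criterion V, it satisfies condition U): it has marker X.
By R12 (it has marker X, it has attribute H): it is carnivorous.
By R5 (it is carnivorous, it meets criterion C): it has a backbone.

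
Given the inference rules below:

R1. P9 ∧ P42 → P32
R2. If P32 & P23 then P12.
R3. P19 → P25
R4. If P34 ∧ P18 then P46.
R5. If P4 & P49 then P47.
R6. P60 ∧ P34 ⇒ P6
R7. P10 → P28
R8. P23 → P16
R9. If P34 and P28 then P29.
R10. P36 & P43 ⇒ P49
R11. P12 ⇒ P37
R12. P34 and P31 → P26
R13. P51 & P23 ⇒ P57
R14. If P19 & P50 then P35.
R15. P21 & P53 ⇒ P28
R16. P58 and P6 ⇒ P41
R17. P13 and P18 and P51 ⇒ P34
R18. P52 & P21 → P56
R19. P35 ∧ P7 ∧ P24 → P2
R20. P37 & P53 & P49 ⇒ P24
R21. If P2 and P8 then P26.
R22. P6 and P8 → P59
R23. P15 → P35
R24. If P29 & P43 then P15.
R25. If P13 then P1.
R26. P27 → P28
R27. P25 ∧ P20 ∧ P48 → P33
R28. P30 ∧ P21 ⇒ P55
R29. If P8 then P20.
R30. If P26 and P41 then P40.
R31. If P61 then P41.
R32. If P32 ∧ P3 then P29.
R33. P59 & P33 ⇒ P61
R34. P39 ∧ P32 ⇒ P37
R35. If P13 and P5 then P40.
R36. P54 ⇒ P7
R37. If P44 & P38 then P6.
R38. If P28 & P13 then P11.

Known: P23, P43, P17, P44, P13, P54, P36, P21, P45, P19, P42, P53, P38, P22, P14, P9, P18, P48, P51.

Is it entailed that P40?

No

Forward chaining from the given facts derives: P32, P12, P25, P16, P49, P37, P57, P28, P34, P24, P1, P7, P6, P11, P46, P29, P15, P35, P2.
Rules concluding P40: R30 needs P26; R35 needs P5 — none of these are established.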